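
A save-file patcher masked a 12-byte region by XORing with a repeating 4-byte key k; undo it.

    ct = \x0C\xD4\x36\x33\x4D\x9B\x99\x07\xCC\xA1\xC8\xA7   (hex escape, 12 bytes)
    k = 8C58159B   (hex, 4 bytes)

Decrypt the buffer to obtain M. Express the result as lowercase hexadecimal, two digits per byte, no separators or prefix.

808c23a8c1c38c9c40f9dd3c

The 4-byte key repeats, so the effective keystream is 8c 58 15 9b 8c 58 15 9b 8c 58 15 9b.
byte 0: 00001100 ⊕ 10001100 = 10000000
byte 1: 11010100 ⊕ 01011000 = 10001100
byte 2: 00110110 ⊕ 00010101 = 00100011
byte 3: 00110011 ⊕ 10011011 = 10101000
byte 4: 01001101 ⊕ 10001100 = 11000001
byte 5: 10011011 ⊕ 01011000 = 11000011
byte 6: 10011001 ⊕ 00010101 = 10001100
byte 7: 00000111 ⊕ 10011011 = 10011100
byte 8: 11001100 ⊕ 10001100 = 01000000
byte 9: 10100001 ⊕ 01011000 = 11111001
byte 10: 11001000 ⊕ 00010101 = 11011101
byte 11: 10100111 ⊕ 10011011 = 00111100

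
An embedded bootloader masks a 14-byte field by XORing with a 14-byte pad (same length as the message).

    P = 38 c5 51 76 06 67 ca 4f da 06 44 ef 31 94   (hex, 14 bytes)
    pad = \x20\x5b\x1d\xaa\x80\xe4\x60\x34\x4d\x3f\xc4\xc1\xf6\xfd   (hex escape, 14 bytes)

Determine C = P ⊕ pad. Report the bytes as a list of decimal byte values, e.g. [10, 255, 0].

[24, 158, 76, 220, 134, 131, 170, 123, 151, 57, 128, 46, 199, 105]

XOR is its own inverse, so applying the key byte-wise gives the result directly.
38 ^ 20 = 18
c5 ^ 5b = 9e
51 ^ 1d = 4c
76 ^ aa = dc
06 ^ 80 = 86
67 ^ e4 = 83
ca ^ 60 = aa
4f ^ 34 = 7b
da ^ 4d = 97
06 ^ 3f = 39
44 ^ c4 = 80
ef ^ c1 = 2e
31 ^ f6 = c7
94 ^ fd = 69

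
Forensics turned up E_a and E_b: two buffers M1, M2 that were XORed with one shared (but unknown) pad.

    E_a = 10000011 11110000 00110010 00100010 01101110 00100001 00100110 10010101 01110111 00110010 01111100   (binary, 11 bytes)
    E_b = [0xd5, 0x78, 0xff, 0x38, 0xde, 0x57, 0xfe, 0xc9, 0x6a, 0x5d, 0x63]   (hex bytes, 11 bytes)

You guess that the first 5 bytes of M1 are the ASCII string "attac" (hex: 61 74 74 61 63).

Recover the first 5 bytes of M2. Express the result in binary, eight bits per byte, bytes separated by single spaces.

First, E_a ⊕ E_b = (M1 ⊕ K) ⊕ (M2 ⊕ K) = M1 ⊕ M2, so the key drops out. Then M2 = (M1 ⊕ M2) ⊕ M1 over the first 5 bytes.
byte 0: (83 ⊕ d5) ⊕ 61 = 56 ⊕ 61 = 37
byte 1: (f0 ⊕ 78) ⊕ 74 = 88 ⊕ 74 = fc
byte 2: (32 ⊕ ff) ⊕ 74 = cd ⊕ 74 = b9
byte 3: (22 ⊕ 38) ⊕ 61 = 1a ⊕ 61 = 7b
byte 4: (6e ⊕ de) ⊕ 63 = b0 ⊕ 63 = d3

00110111 11111100 10111001 01111011 11010011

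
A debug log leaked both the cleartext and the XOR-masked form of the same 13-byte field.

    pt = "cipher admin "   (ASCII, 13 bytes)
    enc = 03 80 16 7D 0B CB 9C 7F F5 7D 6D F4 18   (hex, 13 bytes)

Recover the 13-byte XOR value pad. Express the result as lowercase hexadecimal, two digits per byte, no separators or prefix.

Since enc = pt ⊕ pad, XORing both sides with pt gives pad = pt ⊕ enc.
byte 0: 63 XOR 03 = 60
byte 1: 69 XOR 80 = e9
byte 2: 70 XOR 16 = 66
byte 3: 68 XOR 7d = 15
byte 4: 65 XOR 0b = 6e
byte 5: 72 XOR cb = b9
byte 6: 20 XOR 9c = bc
byte 7: 61 XOR 7f = 1e
byte 8: 64 XOR f5 = 91
byte 9: 6d XOR 7d = 10
byte 10: 69 XOR 6d = 04
byte 11: 6e XOR f4 = 9a
byte 12: 20 XOR 18 = 38

60e966156eb9bc1e9110049a38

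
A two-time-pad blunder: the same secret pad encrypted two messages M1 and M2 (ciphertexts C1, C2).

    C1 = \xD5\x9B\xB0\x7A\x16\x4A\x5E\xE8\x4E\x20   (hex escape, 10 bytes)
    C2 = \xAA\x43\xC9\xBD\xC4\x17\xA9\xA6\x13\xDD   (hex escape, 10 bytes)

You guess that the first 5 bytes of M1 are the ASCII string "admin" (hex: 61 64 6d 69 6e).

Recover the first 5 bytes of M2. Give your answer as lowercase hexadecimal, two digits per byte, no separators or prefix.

First, C1 ⊕ C2 = (M1 ⊕ K) ⊕ (M2 ⊕ K) = M1 ⊕ M2, so the key drops out. Then M2 = (M1 ⊕ M2) ⊕ M1 over the first 5 bytes.
byte 0: (d5 xor aa) xor 61 = 7f xor 61 = 1e
byte 1: (9b xor 43) xor 64 = d8 xor 64 = bc
byte 2: (b0 xor c9) xor 6d = 79 xor 6d = 14
byte 3: (7a xor bd) xor 69 = c7 xor 69 = ae
byte 4: (16 xor c4) xor 6e = d2 xor 6e = bc

1ebc14aebc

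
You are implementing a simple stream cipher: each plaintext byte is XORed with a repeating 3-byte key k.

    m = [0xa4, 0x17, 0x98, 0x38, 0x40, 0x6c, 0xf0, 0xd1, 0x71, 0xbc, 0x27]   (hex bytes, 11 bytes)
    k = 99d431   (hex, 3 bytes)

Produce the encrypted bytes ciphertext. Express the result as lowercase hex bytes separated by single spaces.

3d c3 a9 a1 94 5d 69 05 40 25 f3

The 3-byte key repeats, so the effective keystream is 99 d4 31 99 d4 31 99 d4 31 99 d4.
byte 0: a4 XOR 99 = 3d
byte 1: 17 XOR d4 = c3
byte 2: 98 XOR 31 = a9
byte 3: 38 XOR 99 = a1
byte 4: 40 XOR d4 = 94
byte 5: 6c XOR 31 = 5d
byte 6: f0 XOR 99 = 69
byte 7: d1 XOR d4 = 05
byte 8: 71 XOR 31 = 40
byte 9: bc XOR 99 = 25
byte 10: 27 XOR d4 = f3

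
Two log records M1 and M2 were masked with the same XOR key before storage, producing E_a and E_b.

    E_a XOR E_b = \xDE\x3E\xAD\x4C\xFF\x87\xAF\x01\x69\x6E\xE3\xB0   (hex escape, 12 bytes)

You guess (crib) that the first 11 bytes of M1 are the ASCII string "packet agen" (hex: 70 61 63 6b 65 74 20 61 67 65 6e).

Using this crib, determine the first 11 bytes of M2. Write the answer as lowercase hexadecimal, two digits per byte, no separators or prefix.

Since E_a ⊕ E_b = M1 ⊕ M2, XORing with the guessed M1 bytes yields the corresponding M2 bytes: M2 = (E_a ⊕ E_b) ⊕ M1.
222 ^ 112 = 174
 62 ^  97 =  95
173 ^  99 = 206
 76 ^ 107 =  39
255 ^ 101 = 154
135 ^ 116 = 243
175 ^  32 = 143
  1 ^  97 =  96
105 ^ 103 =  14
110 ^ 101 =  11
227 ^ 110 = 141

ae5fce279af38f600e0b8d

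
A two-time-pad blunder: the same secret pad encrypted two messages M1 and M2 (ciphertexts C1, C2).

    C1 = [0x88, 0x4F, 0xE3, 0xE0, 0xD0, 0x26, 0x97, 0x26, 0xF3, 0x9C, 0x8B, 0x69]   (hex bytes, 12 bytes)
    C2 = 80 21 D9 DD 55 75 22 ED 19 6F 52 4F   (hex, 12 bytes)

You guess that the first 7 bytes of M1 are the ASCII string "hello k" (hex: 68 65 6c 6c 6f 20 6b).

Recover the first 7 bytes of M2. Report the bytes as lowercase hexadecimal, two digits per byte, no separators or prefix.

First, C1 ⊕ C2 = (M1 ⊕ K) ⊕ (M2 ⊕ K) = M1 ⊕ M2, so the key drops out. Then M2 = (M1 ⊕ M2) ⊕ M1 over the first 7 bytes.
byte 0: (88 XOR 80) XOR 68 = 08 XOR 68 = 60
byte 1: (4f XOR 21) XOR 65 = 6e XOR 65 = 0b
byte 2: (e3 XOR d9) XOR 6c = 3a XOR 6c = 56
byte 3: (e0 XOR dd) XOR 6c = 3d XOR 6c = 51
byte 4: (d0 XOR 55) XOR 6f = 85 XOR 6f = ea
byte 5: (26 XOR 75) XOR 20 = 53 XOR 20 = 73
byte 6: (97 XOR 22) XOR 6b = b5 XOR 6b = de

600b5651ea73de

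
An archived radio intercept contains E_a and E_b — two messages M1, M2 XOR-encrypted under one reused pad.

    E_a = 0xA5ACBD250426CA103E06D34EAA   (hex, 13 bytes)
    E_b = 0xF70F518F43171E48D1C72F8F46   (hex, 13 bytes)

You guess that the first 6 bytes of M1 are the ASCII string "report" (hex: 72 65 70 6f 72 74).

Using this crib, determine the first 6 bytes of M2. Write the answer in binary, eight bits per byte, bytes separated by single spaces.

00100000 11000110 10011100 11000101 00110101 01000101

First, E_a ⊕ E_b = (M1 ⊕ K) ⊕ (M2 ⊕ K) = M1 ⊕ M2, so the key drops out. Then M2 = (M1 ⊕ M2) ⊕ M1 over the first 6 bytes.
byte 0: (a5 XOR f7) XOR 72 = 52 XOR 72 = 20
byte 1: (ac XOR 0f) XOR 65 = a3 XOR 65 = c6
byte 2: (bd XOR 51) XOR 70 = ec XOR 70 = 9c
byte 3: (25 XOR 8f) XOR 6f = aa XOR 6f = c5
byte 4: (04 XOR 43) XOR 72 = 47 XOR 72 = 35
byte 5: (26 XOR 17) XOR 74 = 31 XOR 74 = 45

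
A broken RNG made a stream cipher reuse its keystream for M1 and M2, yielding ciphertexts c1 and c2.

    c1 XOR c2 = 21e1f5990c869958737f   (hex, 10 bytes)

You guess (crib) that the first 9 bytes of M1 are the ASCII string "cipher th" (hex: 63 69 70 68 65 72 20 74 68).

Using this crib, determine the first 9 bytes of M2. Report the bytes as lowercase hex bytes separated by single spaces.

42 88 85 f1 69 f4 b9 2c 1b

Since c1 ⊕ c2 = M1 ⊕ M2, XORing with the guessed M1 bytes yields the corresponding M2 bytes: M2 = (c1 ⊕ c2) ⊕ M1.
21 XOR 63 = 42
e1 XOR 69 = 88
f5 XOR 70 = 85
99 XOR 68 = f1
0c XOR 65 = 69
86 XOR 72 = f4
99 XOR 20 = b9
58 XOR 74 = 2c
73 XOR 68 = 1b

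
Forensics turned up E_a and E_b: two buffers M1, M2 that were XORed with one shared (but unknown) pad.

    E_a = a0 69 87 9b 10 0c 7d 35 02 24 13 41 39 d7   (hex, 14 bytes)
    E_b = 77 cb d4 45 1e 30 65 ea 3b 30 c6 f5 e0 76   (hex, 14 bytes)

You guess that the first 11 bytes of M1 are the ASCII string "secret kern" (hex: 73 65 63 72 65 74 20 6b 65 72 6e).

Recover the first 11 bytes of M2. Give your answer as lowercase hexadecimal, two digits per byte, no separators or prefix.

a4c730ac6b4838b45c66bb

First, E_a ⊕ E_b = (M1 ⊕ K) ⊕ (M2 ⊕ K) = M1 ⊕ M2, so the key drops out. Then M2 = (M1 ⊕ M2) ⊕ M1 over the first 11 bytes.
byte 0: (a0 ^ 77) ^ 73 = d7 ^ 73 = a4
byte 1: (69 ^ cb) ^ 65 = a2 ^ 65 = c7
byte 2: (87 ^ d4) ^ 63 = 53 ^ 63 = 30
byte 3: (9b ^ 45) ^ 72 = de ^ 72 = ac
byte 4: (10 ^ 1e) ^ 65 = 0e ^ 65 = 6b
byte 5: (0c ^ 30) ^ 74 = 3c ^ 74 = 48
byte 6: (7d ^ 65) ^ 20 = 18 ^ 20 = 38
byte 7: (35 ^ ea) ^ 6b = df ^ 6b = b4
byte 8: (02 ^ 3b) ^ 65 = 39 ^ 65 = 5c
byte 9: (24 ^ 30) ^ 72 = 14 ^ 72 = 66
byte 10: (13 ^ c6) ^ 6e = d5 ^ 6e = bb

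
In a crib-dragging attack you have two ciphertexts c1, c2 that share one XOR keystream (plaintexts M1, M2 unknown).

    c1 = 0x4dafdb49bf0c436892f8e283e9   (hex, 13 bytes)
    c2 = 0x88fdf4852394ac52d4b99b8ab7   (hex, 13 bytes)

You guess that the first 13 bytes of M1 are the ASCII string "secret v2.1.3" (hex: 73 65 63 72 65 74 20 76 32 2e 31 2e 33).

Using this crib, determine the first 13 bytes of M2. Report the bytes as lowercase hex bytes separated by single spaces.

First, c1 ⊕ c2 = (M1 ⊕ K) ⊕ (M2 ⊕ K) = M1 ⊕ M2, so the key drops out. Then M2 = (M1 ⊕ M2) ⊕ M1 over the first 13 bytes.
byte 0: (4d ⊕ 88) ⊕ 73 = c5 ⊕ 73 = b6
byte 1: (af ⊕ fd) ⊕ 65 = 52 ⊕ 65 = 37
byte 2: (db ⊕ f4) ⊕ 63 = 2f ⊕ 63 = 4c
byte 3: (49 ⊕ 85) ⊕ 72 = cc ⊕ 72 = be
byte 4: (bf ⊕ 23) ⊕ 65 = 9c ⊕ 65 = f9
byte 5: (0c ⊕ 94) ⊕ 74 = 98 ⊕ 74 = ec
byte 6: (43 ⊕ ac) ⊕ 20 = ef ⊕ 20 = cf
byte 7: (68 ⊕ 52) ⊕ 76 = 3a ⊕ 76 = 4c
byte 8: (92 ⊕ d4) ⊕ 32 = 46 ⊕ 32 = 74
byte 9: (f8 ⊕ b9) ⊕ 2e = 41 ⊕ 2e = 6f
byte 10: (e2 ⊕ 9b) ⊕ 31 = 79 ⊕ 31 = 48
byte 11: (83 ⊕ 8a) ⊕ 2e = 09 ⊕ 2e = 27
byte 12: (e9 ⊕ b7) ⊕ 33 = 5e ⊕ 33 = 6d

b6 37 4c be f9 ec cf 4c 74 6f 48 27 6d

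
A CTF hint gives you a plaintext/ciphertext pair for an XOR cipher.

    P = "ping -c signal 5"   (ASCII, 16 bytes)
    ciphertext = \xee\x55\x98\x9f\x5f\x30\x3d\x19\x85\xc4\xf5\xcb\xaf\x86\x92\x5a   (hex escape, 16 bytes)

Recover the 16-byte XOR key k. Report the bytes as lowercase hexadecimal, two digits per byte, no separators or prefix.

9e3cf6f87f1d5e39f6ad92a5ceeab26f

Since ciphertext = P ⊕ k, XORing both sides with P gives k = P ⊕ ciphertext.
70 XOR ee = 9e
69 XOR 55 = 3c
6e XOR 98 = f6
67 XOR 9f = f8
20 XOR 5f = 7f
2d XOR 30 = 1d
63 XOR 3d = 5e
20 XOR 19 = 39
73 XOR 85 = f6
69 XOR c4 = ad
67 XOR f5 = 92
6e XOR cb = a5
61 XOR af = ce
6c XOR 86 = ea
20 XOR 92 = b2
35 XOR 5a = 6f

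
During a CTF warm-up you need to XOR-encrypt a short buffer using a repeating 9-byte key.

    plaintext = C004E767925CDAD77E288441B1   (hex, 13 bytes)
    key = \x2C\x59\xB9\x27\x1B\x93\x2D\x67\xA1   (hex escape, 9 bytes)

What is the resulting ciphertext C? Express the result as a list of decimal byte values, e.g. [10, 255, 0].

[236, 93, 94, 64, 137, 207, 247, 176, 223, 4, 221, 248, 150]

The 9-byte key repeats, so the effective keystream is 2c 59 b9 27 1b 93 2d 67 a1 2c 59 b9 27.
byte 0: 11000000 XOR 00101100 = 11101100
byte 1: 00000100 XOR 01011001 = 01011101
byte 2: 11100111 XOR 10111001 = 01011110
byte 3: 01100111 XOR 00100111 = 01000000
byte 4: 10010010 XOR 00011011 = 10001001
byte 5: 01011100 XOR 10010011 = 11001111
byte 6: 11011010 XOR 00101101 = 11110111
byte 7: 11010111 XOR 01100111 = 10110000
byte 8: 01111110 XOR 10100001 = 11011111
byte 9: 00101000 XOR 00101100 = 00000100
byte 10: 10000100 XOR 01011001 = 11011101
byte 11: 01000001 XOR 10111001 = 11111000
byte 12: 10110001 XOR 00100111 = 10010110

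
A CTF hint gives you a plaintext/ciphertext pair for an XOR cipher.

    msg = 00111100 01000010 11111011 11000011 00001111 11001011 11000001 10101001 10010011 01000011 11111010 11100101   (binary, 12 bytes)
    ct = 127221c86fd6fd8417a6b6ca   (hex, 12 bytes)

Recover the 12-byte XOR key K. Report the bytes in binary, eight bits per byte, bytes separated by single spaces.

00101110 00110000 11011010 00001011 01100000 00011101 00111100 00101101 10000100 11100101 01001100 00101111

Since ct = msg ⊕ K, XORing both sides with msg gives K = msg ⊕ ct.
 60 ⊕  18 =  46
 66 ⊕ 114 =  48
251 ⊕  33 = 218
195 ⊕ 200 =  11
 15 ⊕ 111 =  96
203 ⊕ 214 =  29
193 ⊕ 253 =  60
169 ⊕ 132 =  45
147 ⊕  23 = 132
 67 ⊕ 166 = 229
250 ⊕ 182 =  76
229 ⊕ 202 =  47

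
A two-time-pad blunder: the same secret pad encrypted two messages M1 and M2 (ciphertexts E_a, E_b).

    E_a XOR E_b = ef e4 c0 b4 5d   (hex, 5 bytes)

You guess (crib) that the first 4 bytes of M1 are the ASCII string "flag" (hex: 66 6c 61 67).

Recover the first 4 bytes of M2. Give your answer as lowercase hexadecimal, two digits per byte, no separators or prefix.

8988a1d3

Since E_a ⊕ E_b = M1 ⊕ M2, XORing with the guessed M1 bytes yields the corresponding M2 bytes: M2 = (E_a ⊕ E_b) ⊕ M1.
ef ⊕ 66 = 89
e4 ⊕ 6c = 88
c0 ⊕ 61 = a1
b4 ⊕ 67 = d3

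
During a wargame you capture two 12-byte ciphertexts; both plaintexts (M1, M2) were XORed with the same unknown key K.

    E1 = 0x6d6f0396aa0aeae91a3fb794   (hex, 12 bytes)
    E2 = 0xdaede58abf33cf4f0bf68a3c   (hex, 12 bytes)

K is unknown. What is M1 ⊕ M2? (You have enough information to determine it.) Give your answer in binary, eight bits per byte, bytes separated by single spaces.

10110111 10000010 11100110 00011100 00010101 00111001 00100101 10100110 00010001 11001001 00111101 10101000

E1 ⊕ E2 = (M1 ⊕ K) ⊕ (M2 ⊕ K) = M1 ⊕ M2 — the shared key cancels under XOR.
byte 0: 109 ^ 218 = 183
byte 1: 111 ^ 237 = 130
byte 2:   3 ^ 229 = 230
byte 3: 150 ^ 138 =  28
byte 4: 170 ^ 191 =  21
byte 5:  10 ^  51 =  57
byte 6: 234 ^ 207 =  37
byte 7: 233 ^  79 = 166
byte 8:  26 ^  11 =  17
byte 9:  63 ^ 246 = 201
byte 10: 183 ^ 138 =  61
byte 11: 148 ^  60 = 168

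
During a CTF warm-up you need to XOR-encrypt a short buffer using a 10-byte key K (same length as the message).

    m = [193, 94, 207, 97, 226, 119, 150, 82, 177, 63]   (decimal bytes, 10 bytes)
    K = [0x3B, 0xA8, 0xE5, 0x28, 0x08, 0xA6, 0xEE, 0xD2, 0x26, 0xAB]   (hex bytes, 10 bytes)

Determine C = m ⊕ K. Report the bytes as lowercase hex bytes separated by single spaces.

fa f6 2a 49 ea d1 78 80 97 94

XOR is its own inverse, so applying the key byte-wise gives the result directly.
11000001 xor 00111011 = 11111010
01011110 xor 10101000 = 11110110
11001111 xor 11100101 = 00101010
01100001 xor 00101000 = 01001001
11100010 xor 00001000 = 11101010
01110111 xor 10100110 = 11010001
10010110 xor 11101110 = 01111000
01010010 xor 11010010 = 10000000
10110001 xor 00100110 = 10010111
00111111 xor 10101011 = 10010100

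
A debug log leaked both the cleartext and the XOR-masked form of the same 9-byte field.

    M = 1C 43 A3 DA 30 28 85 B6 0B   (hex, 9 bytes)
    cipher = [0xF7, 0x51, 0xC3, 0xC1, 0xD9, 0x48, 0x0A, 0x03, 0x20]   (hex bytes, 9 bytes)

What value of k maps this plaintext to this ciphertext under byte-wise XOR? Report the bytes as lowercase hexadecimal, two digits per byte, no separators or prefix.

eb12601be9608fb52b

Since cipher = M ⊕ k, XORing both sides with M gives k = M ⊕ cipher.
1c XOR f7 = eb
43 XOR 51 = 12
a3 XOR c3 = 60
da XOR c1 = 1b
30 XOR d9 = e9
28 XOR 48 = 60
85 XOR 0a = 8f
b6 XOR 03 = b5
0b XOR 20 = 2b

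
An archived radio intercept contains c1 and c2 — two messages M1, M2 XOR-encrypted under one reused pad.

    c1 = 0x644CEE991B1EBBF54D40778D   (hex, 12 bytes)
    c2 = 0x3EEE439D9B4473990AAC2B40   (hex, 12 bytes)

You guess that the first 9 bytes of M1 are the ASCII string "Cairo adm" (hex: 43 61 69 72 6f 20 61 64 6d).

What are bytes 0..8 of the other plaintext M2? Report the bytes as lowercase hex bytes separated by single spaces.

First, c1 ⊕ c2 = (M1 ⊕ K) ⊕ (M2 ⊕ K) = M1 ⊕ M2, so the key drops out. Then M2 = (M1 ⊕ M2) ⊕ M1 over the first 9 bytes.
byte 0: (64 xor 3e) xor 43 = 5a xor 43 = 19
byte 1: (4c xor ee) xor 61 = a2 xor 61 = c3
byte 2: (ee xor 43) xor 69 = ad xor 69 = c4
byte 3: (99 xor 9d) xor 72 = 04 xor 72 = 76
byte 4: (1b xor 9b) xor 6f = 80 xor 6f = ef
byte 5: (1e xor 44) xor 20 = 5a xor 20 = 7a
byte 6: (bb xor 73) xor 61 = c8 xor 61 = a9
byte 7: (f5 xor 99) xor 64 = 6c xor 64 = 08
byte 8: (4d xor 0a) xor 6d = 47 xor 6d = 2a

19 c3 c4 76 ef 7a a9 08 2a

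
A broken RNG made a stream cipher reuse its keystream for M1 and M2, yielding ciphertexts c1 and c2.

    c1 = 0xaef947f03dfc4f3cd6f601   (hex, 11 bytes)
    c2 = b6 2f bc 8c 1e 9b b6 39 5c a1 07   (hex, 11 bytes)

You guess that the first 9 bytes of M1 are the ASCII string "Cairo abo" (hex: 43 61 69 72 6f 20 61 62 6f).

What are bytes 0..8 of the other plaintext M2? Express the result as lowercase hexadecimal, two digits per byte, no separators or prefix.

First, c1 ⊕ c2 = (M1 ⊕ K) ⊕ (M2 ⊕ K) = M1 ⊕ M2, so the key drops out. Then M2 = (M1 ⊕ M2) ⊕ M1 over the first 9 bytes.
byte 0: (ae XOR b6) XOR 43 = 18 XOR 43 = 5b
byte 1: (f9 XOR 2f) XOR 61 = d6 XOR 61 = b7
byte 2: (47 XOR bc) XOR 69 = fb XOR 69 = 92
byte 3: (f0 XOR 8c) XOR 72 = 7c XOR 72 = 0e
byte 4: (3d XOR 1e) XOR 6f = 23 XOR 6f = 4c
byte 5: (fc XOR 9b) XOR 20 = 67 XOR 20 = 47
byte 6: (4f XOR b6) XOR 61 = f9 XOR 61 = 98
byte 7: (3c XOR 39) XOR 62 = 05 XOR 62 = 67
byte 8: (d6 XOR 5c) XOR 6f = 8a XOR 6f = e5

5bb7920e4c479867e5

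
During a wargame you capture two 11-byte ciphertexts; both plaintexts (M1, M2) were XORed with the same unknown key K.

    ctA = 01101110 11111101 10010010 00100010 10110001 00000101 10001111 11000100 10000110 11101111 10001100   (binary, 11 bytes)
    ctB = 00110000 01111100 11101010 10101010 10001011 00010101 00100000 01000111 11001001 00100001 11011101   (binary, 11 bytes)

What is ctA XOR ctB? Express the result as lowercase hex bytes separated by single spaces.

5e 81 78 88 3a 10 af 83 4f ce 51

ctA ⊕ ctB = (M1 ⊕ K) ⊕ (M2 ⊕ K) = M1 ⊕ M2 — the shared key cancels under XOR.
110 ⊕  48 =  94
253 ⊕ 124 = 129
146 ⊕ 234 = 120
 34 ⊕ 170 = 136
177 ⊕ 139 =  58
  5 ⊕  21 =  16
143 ⊕  32 = 175
196 ⊕  71 = 131
134 ⊕ 201 =  79
239 ⊕  33 = 206
140 ⊕ 221 =  81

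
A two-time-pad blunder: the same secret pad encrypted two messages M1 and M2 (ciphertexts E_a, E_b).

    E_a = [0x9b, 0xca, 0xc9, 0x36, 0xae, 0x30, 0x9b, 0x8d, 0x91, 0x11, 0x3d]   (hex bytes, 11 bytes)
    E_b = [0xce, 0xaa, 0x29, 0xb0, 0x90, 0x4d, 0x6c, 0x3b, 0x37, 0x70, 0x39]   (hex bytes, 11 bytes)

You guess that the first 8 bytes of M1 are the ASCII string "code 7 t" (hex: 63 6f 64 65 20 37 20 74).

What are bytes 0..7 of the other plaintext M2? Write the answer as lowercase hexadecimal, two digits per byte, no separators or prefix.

360f84e31e4ad7c2

First, E_a ⊕ E_b = (M1 ⊕ K) ⊕ (M2 ⊕ K) = M1 ⊕ M2, so the key drops out. Then M2 = (M1 ⊕ M2) ⊕ M1 over the first 8 bytes.
byte 0: (9b ⊕ ce) ⊕ 63 = 55 ⊕ 63 = 36
byte 1: (ca ⊕ aa) ⊕ 6f = 60 ⊕ 6f = 0f
byte 2: (c9 ⊕ 29) ⊕ 64 = e0 ⊕ 64 = 84
byte 3: (36 ⊕ b0) ⊕ 65 = 86 ⊕ 65 = e3
byte 4: (ae ⊕ 90) ⊕ 20 = 3e ⊕ 20 = 1e
byte 5: (30 ⊕ 4d) ⊕ 37 = 7d ⊕ 37 = 4a
byte 6: (9b ⊕ 6c) ⊕ 20 = f7 ⊕ 20 = d7
byte 7: (8d ⊕ 3b) ⊕ 74 = b6 ⊕ 74 = c2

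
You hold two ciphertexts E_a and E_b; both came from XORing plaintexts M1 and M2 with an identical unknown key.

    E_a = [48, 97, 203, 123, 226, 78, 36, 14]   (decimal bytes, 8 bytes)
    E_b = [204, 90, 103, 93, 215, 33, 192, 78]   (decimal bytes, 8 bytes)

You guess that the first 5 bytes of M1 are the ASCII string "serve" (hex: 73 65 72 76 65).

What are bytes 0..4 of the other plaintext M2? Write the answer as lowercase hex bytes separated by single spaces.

First, E_a ⊕ E_b = (M1 ⊕ K) ⊕ (M2 ⊕ K) = M1 ⊕ M2, so the key drops out. Then M2 = (M1 ⊕ M2) ⊕ M1 over the first 5 bytes.
byte 0: (30 XOR cc) XOR 73 = fc XOR 73 = 8f
byte 1: (61 XOR 5a) XOR 65 = 3b XOR 65 = 5e
byte 2: (cb XOR 67) XOR 72 = ac XOR 72 = de
byte 3: (7b XOR 5d) XOR 76 = 26 XOR 76 = 50
byte 4: (e2 XOR d7) XOR 65 = 35 XOR 65 = 50

8f 5e de 50 50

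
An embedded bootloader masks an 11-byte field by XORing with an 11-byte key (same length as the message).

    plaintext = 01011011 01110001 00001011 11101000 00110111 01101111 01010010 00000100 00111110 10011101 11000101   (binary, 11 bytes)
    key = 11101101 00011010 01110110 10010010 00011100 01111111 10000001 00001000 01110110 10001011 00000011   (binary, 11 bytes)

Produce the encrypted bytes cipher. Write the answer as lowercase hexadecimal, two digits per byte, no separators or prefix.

b66b7d7a2b10d30c4816c6

5b ^ ed = b6
71 ^ 1a = 6b
0b ^ 76 = 7d
e8 ^ 92 = 7a
37 ^ 1c = 2b
6f ^ 7f = 10
52 ^ 81 = d3
04 ^ 08 = 0c
3e ^ 76 = 48
9d ^ 8b = 16
c5 ^ 03 = c6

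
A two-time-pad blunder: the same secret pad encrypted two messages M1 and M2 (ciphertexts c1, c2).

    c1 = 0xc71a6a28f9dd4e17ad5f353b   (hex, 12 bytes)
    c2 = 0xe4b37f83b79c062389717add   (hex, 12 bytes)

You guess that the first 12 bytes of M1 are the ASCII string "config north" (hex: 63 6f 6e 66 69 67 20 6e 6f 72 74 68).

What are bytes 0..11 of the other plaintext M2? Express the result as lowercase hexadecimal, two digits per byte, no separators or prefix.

First, c1 ⊕ c2 = (M1 ⊕ K) ⊕ (M2 ⊕ K) = M1 ⊕ M2, so the key drops out. Then M2 = (M1 ⊕ M2) ⊕ M1 over the first 12 bytes.
byte 0: (c7 XOR e4) XOR 63 = 23 XOR 63 = 40
byte 1: (1a XOR b3) XOR 6f = a9 XOR 6f = c6
byte 2: (6a XOR 7f) XOR 6e = 15 XOR 6e = 7b
byte 3: (28 XOR 83) XOR 66 = ab XOR 66 = cd
byte 4: (f9 XOR b7) XOR 69 = 4e XOR 69 = 27
byte 5: (dd XOR 9c) XOR 67 = 41 XOR 67 = 26
byte 6: (4e XOR 06) XOR 20 = 48 XOR 20 = 68
byte 7: (17 XOR 23) XOR 6e = 34 XOR 6e = 5a
byte 8: (ad XOR 89) XOR 6f = 24 XOR 6f = 4b
byte 9: (5f XOR 71) XOR 72 = 2e XOR 72 = 5c
byte 10: (35 XOR 7a) XOR 74 = 4f XOR 74 = 3b
byte 11: (3b XOR dd) XOR 68 = e6 XOR 68 = 8e

40c67bcd2726685a4b5c3b8e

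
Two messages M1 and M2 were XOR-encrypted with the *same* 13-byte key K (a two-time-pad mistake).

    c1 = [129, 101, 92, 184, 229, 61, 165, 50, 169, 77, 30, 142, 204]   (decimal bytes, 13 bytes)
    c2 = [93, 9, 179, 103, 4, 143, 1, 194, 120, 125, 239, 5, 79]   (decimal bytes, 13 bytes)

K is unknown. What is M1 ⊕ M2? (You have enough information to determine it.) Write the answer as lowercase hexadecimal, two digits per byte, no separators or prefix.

dc6cefdfe1b2a4f0d130f18b83

c1 ⊕ c2 = (M1 ⊕ K) ⊕ (M2 ⊕ K) = M1 ⊕ M2 — the shared key cancels under XOR.
81 XOR 5d = dc
65 XOR 09 = 6c
5c XOR b3 = ef
b8 XOR 67 = df
e5 XOR 04 = e1
3d XOR 8f = b2
a5 XOR 01 = a4
32 XOR c2 = f0
a9 XOR 78 = d1
4d XOR 7d = 30
1e XOR ef = f1
8e XOR 05 = 8b
cc XOR 4f = 83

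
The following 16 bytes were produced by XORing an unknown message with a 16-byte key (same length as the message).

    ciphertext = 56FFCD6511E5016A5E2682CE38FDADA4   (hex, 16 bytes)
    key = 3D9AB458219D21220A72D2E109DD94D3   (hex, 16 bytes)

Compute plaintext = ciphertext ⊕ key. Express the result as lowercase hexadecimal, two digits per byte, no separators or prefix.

XOR is its own inverse, so applying the key byte-wise gives the result directly.
01010110 ^ 00111101 = 01101011
11111111 ^ 10011010 = 01100101
11001101 ^ 10110100 = 01111001
01100101 ^ 01011000 = 00111101
00010001 ^ 00100001 = 00110000
11100101 ^ 10011101 = 01111000
00000001 ^ 00100001 = 00100000
01101010 ^ 00100010 = 01001000
01011110 ^ 00001010 = 01010100
00100110 ^ 01110010 = 01010100
10000010 ^ 11010010 = 01010000
11001110 ^ 11100001 = 00101111
00111000 ^ 00001001 = 00110001
11111101 ^ 11011101 = 00100000
10101101 ^ 10010100 = 00111001
10100100 ^ 11010011 = 01110111

6b65793d307820485454502f31203977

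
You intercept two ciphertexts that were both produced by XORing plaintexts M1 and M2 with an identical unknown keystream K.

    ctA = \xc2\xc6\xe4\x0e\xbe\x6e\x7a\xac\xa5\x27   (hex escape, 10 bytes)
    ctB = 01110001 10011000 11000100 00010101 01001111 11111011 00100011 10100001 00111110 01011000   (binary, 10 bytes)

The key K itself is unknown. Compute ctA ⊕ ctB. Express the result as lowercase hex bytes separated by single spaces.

b3 5e 20 1b f1 95 59 0d 9b 7f

ctA ⊕ ctB = (M1 ⊕ K) ⊕ (M2 ⊕ K) = M1 ⊕ M2 — the shared key cancels under XOR.
c2 ^ 71 = b3
c6 ^ 98 = 5e
e4 ^ c4 = 20
0e ^ 15 = 1b
be ^ 4f = f1
6e ^ fb = 95
7a ^ 23 = 59
ac ^ a1 = 0d
a5 ^ 3e = 9b
27 ^ 58 = 7f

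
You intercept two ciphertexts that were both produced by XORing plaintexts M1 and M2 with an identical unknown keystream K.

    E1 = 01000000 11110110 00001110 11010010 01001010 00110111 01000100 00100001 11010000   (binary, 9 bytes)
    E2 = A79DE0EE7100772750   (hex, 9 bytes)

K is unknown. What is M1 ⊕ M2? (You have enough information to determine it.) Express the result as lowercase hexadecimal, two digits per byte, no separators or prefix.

e76bee3c3b37330680

E1 ⊕ E2 = (M1 ⊕ K) ⊕ (M2 ⊕ K) = M1 ⊕ M2 — the shared key cancels under XOR.
byte 0:  64 XOR 167 = 231
byte 1: 246 XOR 157 = 107
byte 2:  14 XOR 224 = 238
byte 3: 210 XOR 238 =  60
byte 4:  74 XOR 113 =  59
byte 5:  55 XOR   0 =  55
byte 6:  68 XOR 119 =  51
byte 7:  33 XOR  39 =   6
byte 8: 208 XOR  80 = 128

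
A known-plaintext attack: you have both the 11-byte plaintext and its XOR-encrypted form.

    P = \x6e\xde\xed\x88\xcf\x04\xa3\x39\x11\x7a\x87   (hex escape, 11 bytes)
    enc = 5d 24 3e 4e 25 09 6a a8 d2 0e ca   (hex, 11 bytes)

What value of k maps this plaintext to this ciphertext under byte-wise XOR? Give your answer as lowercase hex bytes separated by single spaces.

Since enc = P ⊕ k, XORing both sides with P gives k = P ⊕ enc.
6e ⊕ 5d = 33
de ⊕ 24 = fa
ed ⊕ 3e = d3
88 ⊕ 4e = c6
cf ⊕ 25 = ea
04 ⊕ 09 = 0d
a3 ⊕ 6a = c9
39 ⊕ a8 = 91
11 ⊕ d2 = c3
7a ⊕ 0e = 74
87 ⊕ ca = 4d

33 fa d3 c6 ea 0d c9 91 c3 74 4d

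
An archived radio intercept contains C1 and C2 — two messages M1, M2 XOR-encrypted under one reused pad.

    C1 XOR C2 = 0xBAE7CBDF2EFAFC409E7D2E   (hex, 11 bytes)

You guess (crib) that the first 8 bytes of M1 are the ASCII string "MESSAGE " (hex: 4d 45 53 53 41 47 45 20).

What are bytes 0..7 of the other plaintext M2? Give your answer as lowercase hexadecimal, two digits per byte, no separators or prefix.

f7a2988c6fbdb960

Since C1 ⊕ C2 = M1 ⊕ M2, XORing with the guessed M1 bytes yields the corresponding M2 bytes: M2 = (C1 ⊕ C2) ⊕ M1.
186 XOR  77 = 247
231 XOR  69 = 162
203 XOR  83 = 152
223 XOR  83 = 140
 46 XOR  65 = 111
250 XOR  71 = 189
252 XOR  69 = 185
 64 XOR  32 =  96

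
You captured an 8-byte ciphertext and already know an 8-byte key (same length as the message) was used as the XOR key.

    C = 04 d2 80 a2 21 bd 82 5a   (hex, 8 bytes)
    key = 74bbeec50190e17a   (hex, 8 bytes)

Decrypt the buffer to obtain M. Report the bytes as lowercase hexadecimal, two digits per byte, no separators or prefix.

70696e67202d6320

XOR is its own inverse, so applying the key byte-wise gives the result directly.
byte 0:   4 ⊕ 116 = 112
byte 1: 210 ⊕ 187 = 105
byte 2: 128 ⊕ 238 = 110
byte 3: 162 ⊕ 197 = 103
byte 4:  33 ⊕   1 =  32
byte 5: 189 ⊕ 144 =  45
byte 6: 130 ⊕ 225 =  99
byte 7:  90 ⊕ 122 =  32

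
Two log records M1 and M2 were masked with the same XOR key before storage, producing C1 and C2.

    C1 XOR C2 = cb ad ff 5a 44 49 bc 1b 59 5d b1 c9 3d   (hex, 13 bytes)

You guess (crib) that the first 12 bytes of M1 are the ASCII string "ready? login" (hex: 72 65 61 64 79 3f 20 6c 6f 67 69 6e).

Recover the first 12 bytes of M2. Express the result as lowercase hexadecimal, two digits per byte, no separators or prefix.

Since C1 ⊕ C2 = M1 ⊕ M2, XORing with the guessed M1 bytes yields the corresponding M2 bytes: M2 = (C1 ⊕ C2) ⊕ M1.
byte 0: 11001011 ^ 01110010 = 10111001
byte 1: 10101101 ^ 01100101 = 11001000
byte 2: 11111111 ^ 01100001 = 10011110
byte 3: 01011010 ^ 01100100 = 00111110
byte 4: 01000100 ^ 01111001 = 00111101
byte 5: 01001001 ^ 00111111 = 01110110
byte 6: 10111100 ^ 00100000 = 10011100
byte 7: 00011011 ^ 01101100 = 01110111
byte 8: 01011001 ^ 01101111 = 00110110
byte 9: 01011101 ^ 01100111 = 00111010
byte 10: 10110001 ^ 01101001 = 11011000
byte 11: 11001001 ^ 01101110 = 10100111

b9c89e3e3d769c77363ad8a7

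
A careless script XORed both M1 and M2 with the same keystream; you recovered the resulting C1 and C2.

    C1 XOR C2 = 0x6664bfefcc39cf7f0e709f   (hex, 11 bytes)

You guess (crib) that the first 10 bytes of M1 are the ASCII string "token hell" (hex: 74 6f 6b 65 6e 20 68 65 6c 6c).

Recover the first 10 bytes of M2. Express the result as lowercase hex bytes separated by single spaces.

Since C1 ⊕ C2 = M1 ⊕ M2, XORing with the guessed M1 bytes yields the corresponding M2 bytes: M2 = (C1 ⊕ C2) ⊕ M1.
01100110 ⊕ 01110100 = 00010010
01100100 ⊕ 01101111 = 00001011
10111111 ⊕ 01101011 = 11010100
11101111 ⊕ 01100101 = 10001010
11001100 ⊕ 01101110 = 10100010
00111001 ⊕ 00100000 = 00011001
11001111 ⊕ 01101000 = 10100111
01111111 ⊕ 01100101 = 00011010
00001110 ⊕ 01101100 = 01100010
01110000 ⊕ 01101100 = 00011100

12 0b d4 8a a2 19 a7 1a 62 1c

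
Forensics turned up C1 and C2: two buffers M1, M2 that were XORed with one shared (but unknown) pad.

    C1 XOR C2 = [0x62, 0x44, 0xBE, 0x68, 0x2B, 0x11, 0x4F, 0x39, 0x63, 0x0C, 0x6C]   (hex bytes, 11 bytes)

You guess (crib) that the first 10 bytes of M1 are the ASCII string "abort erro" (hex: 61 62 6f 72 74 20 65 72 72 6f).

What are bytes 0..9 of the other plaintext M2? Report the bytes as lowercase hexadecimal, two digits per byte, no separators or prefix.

0326d11a5f312a4b1163

Since C1 ⊕ C2 = M1 ⊕ M2, XORing with the guessed M1 bytes yields the corresponding M2 bytes: M2 = (C1 ⊕ C2) ⊕ M1.
62 xor 61 = 03
44 xor 62 = 26
be xor 6f = d1
68 xor 72 = 1a
2b xor 74 = 5f
11 xor 20 = 31
4f xor 65 = 2a
39 xor 72 = 4b
63 xor 72 = 11
0c xor 6f = 63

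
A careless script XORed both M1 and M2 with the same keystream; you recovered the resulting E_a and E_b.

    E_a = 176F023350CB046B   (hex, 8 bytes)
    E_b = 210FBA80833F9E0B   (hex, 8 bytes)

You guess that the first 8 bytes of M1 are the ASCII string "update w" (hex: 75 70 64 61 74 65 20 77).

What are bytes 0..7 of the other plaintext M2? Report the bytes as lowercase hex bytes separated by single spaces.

43 10 dc d2 a7 91 ba 17

First, E_a ⊕ E_b = (M1 ⊕ K) ⊕ (M2 ⊕ K) = M1 ⊕ M2, so the key drops out. Then M2 = (M1 ⊕ M2) ⊕ M1 over the first 8 bytes.
byte 0: (17 ^ 21) ^ 75 = 36 ^ 75 = 43
byte 1: (6f ^ 0f) ^ 70 = 60 ^ 70 = 10
byte 2: (02 ^ ba) ^ 64 = b8 ^ 64 = dc
byte 3: (33 ^ 80) ^ 61 = b3 ^ 61 = d2
byte 4: (50 ^ 83) ^ 74 = d3 ^ 74 = a7
byte 5: (cb ^ 3f) ^ 65 = f4 ^ 65 = 91
byte 6: (04 ^ 9e) ^ 20 = 9a ^ 20 = ba
byte 7: (6b ^ 0b) ^ 77 = 60 ^ 77 = 17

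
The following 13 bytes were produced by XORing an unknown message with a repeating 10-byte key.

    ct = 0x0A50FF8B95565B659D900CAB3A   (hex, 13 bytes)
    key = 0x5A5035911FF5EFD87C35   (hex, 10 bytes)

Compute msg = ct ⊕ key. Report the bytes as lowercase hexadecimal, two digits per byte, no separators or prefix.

The 10-byte key repeats, so the effective keystream is 5a 50 35 91 1f f5 ef d8 7c 35 5a 50 35.
byte 0: 0a xor 5a = 50
byte 1: 50 xor 50 = 00
byte 2: ff xor 35 = ca
byte 3: 8b xor 91 = 1a
byte 4: 95 xor 1f = 8a
byte 5: 56 xor f5 = a3
byte 6: 5b xor ef = b4
byte 7: 65 xor d8 = bd
byte 8: 9d xor 7c = e1
byte 9: 90 xor 35 = a5
byte 10: 0c xor 5a = 56
byte 11: ab xor 50 = fb
byte 12: 3a xor 35 = 0f

5000ca1a8aa3b4bde1a556fb0f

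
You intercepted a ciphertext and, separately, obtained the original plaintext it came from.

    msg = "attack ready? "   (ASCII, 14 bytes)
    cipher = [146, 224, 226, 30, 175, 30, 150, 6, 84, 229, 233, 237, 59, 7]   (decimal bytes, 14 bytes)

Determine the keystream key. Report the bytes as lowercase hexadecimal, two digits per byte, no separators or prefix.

f394967fcc75b67431848d940427

Since cipher = msg ⊕ key, XORing both sides with msg gives key = msg ⊕ cipher.
byte 0: 61 ^ 92 = f3
byte 1: 74 ^ e0 = 94
byte 2: 74 ^ e2 = 96
byte 3: 61 ^ 1e = 7f
byte 4: 63 ^ af = cc
byte 5: 6b ^ 1e = 75
byte 6: 20 ^ 96 = b6
byte 7: 72 ^ 06 = 74
byte 8: 65 ^ 54 = 31
byte 9: 61 ^ e5 = 84
byte 10: 64 ^ e9 = 8d
byte 11: 79 ^ ed = 94
byte 12: 3f ^ 3b = 04
byte 13: 20 ^ 07 = 27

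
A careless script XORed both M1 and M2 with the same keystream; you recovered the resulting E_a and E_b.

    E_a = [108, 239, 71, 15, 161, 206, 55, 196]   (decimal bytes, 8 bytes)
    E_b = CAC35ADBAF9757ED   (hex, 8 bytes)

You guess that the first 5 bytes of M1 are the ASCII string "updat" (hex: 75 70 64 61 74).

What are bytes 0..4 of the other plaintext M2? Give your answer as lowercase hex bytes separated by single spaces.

d3 5c 79 b5 7a

First, E_a ⊕ E_b = (M1 ⊕ K) ⊕ (M2 ⊕ K) = M1 ⊕ M2, so the key drops out. Then M2 = (M1 ⊕ M2) ⊕ M1 over the first 5 bytes.
byte 0: (6c XOR ca) XOR 75 = a6 XOR 75 = d3
byte 1: (ef XOR c3) XOR 70 = 2c XOR 70 = 5c
byte 2: (47 XOR 5a) XOR 64 = 1d XOR 64 = 79
byte 3: (0f XOR db) XOR 61 = d4 XOR 61 = b5
byte 4: (a1 XOR af) XOR 74 = 0e XOR 74 = 7a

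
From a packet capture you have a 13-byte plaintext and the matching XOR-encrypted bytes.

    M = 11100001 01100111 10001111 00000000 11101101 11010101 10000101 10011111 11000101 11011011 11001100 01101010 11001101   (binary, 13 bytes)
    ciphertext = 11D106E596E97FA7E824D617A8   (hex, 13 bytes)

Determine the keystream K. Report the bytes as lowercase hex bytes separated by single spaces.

f0 b6 89 e5 7b 3c fa 38 2d ff 1a 7d 65

Since ciphertext = M ⊕ K, XORing both sides with M gives K = M ⊕ ciphertext.
225 XOR  17 = 240
103 XOR 209 = 182
143 XOR   6 = 137
  0 XOR 229 = 229
237 XOR 150 = 123
213 XOR 233 =  60
133 XOR 127 = 250
159 XOR 167 =  56
197 XOR 232 =  45
219 XOR  36 = 255
204 XOR 214 =  26
106 XOR  23 = 125
205 XOR 168 = 101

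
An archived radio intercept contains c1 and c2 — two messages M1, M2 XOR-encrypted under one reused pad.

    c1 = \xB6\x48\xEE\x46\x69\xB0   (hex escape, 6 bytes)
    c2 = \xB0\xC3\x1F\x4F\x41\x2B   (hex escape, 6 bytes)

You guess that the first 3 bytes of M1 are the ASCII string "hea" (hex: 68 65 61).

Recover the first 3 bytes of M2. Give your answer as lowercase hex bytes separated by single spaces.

6e ee 90

First, c1 ⊕ c2 = (M1 ⊕ K) ⊕ (M2 ⊕ K) = M1 ⊕ M2, so the key drops out. Then M2 = (M1 ⊕ M2) ⊕ M1 over the first 3 bytes.
byte 0: (b6 ⊕ b0) ⊕ 68 = 06 ⊕ 68 = 6e
byte 1: (48 ⊕ c3) ⊕ 65 = 8b ⊕ 65 = ee
byte 2: (ee ⊕ 1f) ⊕ 61 = f1 ⊕ 61 = 90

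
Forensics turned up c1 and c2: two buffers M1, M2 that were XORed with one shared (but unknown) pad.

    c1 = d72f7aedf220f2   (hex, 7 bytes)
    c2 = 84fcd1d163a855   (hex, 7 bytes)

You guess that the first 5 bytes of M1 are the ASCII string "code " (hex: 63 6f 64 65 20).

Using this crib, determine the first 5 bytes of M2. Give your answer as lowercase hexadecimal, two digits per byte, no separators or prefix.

First, c1 ⊕ c2 = (M1 ⊕ K) ⊕ (M2 ⊕ K) = M1 ⊕ M2, so the key drops out. Then M2 = (M1 ⊕ M2) ⊕ M1 over the first 5 bytes.
byte 0: (d7 xor 84) xor 63 = 53 xor 63 = 30
byte 1: (2f xor fc) xor 6f = d3 xor 6f = bc
byte 2: (7a xor d1) xor 64 = ab xor 64 = cf
byte 3: (ed xor d1) xor 65 = 3c xor 65 = 59
byte 4: (f2 xor 63) xor 20 = 91 xor 20 = b1

30bccf59b1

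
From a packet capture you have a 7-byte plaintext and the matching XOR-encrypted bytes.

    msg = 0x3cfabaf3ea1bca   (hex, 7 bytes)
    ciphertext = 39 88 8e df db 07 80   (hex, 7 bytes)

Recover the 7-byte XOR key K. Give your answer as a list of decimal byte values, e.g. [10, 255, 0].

[5, 114, 52, 44, 49, 28, 74]

Since ciphertext = msg ⊕ K, XORing both sides with msg gives K = msg ⊕ ciphertext.
byte 0: 3c ⊕ 39 = 05
byte 1: fa ⊕ 88 = 72
byte 2: ba ⊕ 8e = 34
byte 3: f3 ⊕ df = 2c
byte 4: ea ⊕ db = 31
byte 5: 1b ⊕ 07 = 1c
byte 6: ca ⊕ 80 = 4a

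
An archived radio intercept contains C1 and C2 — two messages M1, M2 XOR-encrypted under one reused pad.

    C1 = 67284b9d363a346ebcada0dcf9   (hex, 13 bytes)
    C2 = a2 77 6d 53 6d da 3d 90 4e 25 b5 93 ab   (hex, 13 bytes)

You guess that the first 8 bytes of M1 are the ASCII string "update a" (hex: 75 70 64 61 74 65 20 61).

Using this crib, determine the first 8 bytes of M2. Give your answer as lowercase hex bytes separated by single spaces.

First, C1 ⊕ C2 = (M1 ⊕ K) ⊕ (M2 ⊕ K) = M1 ⊕ M2, so the key drops out. Then M2 = (M1 ⊕ M2) ⊕ M1 over the first 8 bytes.
byte 0: (67 ⊕ a2) ⊕ 75 = c5 ⊕ 75 = b0
byte 1: (28 ⊕ 77) ⊕ 70 = 5f ⊕ 70 = 2f
byte 2: (4b ⊕ 6d) ⊕ 64 = 26 ⊕ 64 = 42
byte 3: (9d ⊕ 53) ⊕ 61 = ce ⊕ 61 = af
byte 4: (36 ⊕ 6d) ⊕ 74 = 5b ⊕ 74 = 2f
byte 5: (3a ⊕ da) ⊕ 65 = e0 ⊕ 65 = 85
byte 6: (34 ⊕ 3d) ⊕ 20 = 09 ⊕ 20 = 29
byte 7: (6e ⊕ 90) ⊕ 61 = fe ⊕ 61 = 9f

b0 2f 42 af 2f 85 29 9f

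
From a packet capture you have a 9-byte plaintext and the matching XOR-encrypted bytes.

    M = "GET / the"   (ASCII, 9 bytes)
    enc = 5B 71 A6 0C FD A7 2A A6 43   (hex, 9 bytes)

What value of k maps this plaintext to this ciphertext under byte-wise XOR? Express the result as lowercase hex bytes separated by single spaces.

1c 34 f2 2c d2 87 5e ce 26

Since enc = M ⊕ k, XORing both sides with M gives k = M ⊕ enc.
47 XOR 5b = 1c
45 XOR 71 = 34
54 XOR a6 = f2
20 XOR 0c = 2c
2f XOR fd = d2
20 XOR a7 = 87
74 XOR 2a = 5e
68 XOR a6 = ce
65 XOR 43 = 26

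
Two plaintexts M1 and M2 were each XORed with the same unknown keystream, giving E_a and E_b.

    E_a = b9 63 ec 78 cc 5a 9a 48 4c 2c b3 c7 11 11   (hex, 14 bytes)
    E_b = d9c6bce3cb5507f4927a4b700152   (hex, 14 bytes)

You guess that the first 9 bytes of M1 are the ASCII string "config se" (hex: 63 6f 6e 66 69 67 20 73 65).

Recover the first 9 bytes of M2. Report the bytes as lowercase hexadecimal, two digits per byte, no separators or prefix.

03ca3efd6e68bdcfbb

First, E_a ⊕ E_b = (M1 ⊕ K) ⊕ (M2 ⊕ K) = M1 ⊕ M2, so the key drops out. Then M2 = (M1 ⊕ M2) ⊕ M1 over the first 9 bytes.
byte 0: (b9 xor d9) xor 63 = 60 xor 63 = 03
byte 1: (63 xor c6) xor 6f = a5 xor 6f = ca
byte 2: (ec xor bc) xor 6e = 50 xor 6e = 3e
byte 3: (78 xor e3) xor 66 = 9b xor 66 = fd
byte 4: (cc xor cb) xor 69 = 07 xor 69 = 6e
byte 5: (5a xor 55) xor 67 = 0f xor 67 = 68
byte 6: (9a xor 07) xor 20 = 9d xor 20 = bd
byte 7: (48 xor f4) xor 73 = bc xor 73 = cf
byte 8: (4c xor 92) xor 65 = de xor 65 = bb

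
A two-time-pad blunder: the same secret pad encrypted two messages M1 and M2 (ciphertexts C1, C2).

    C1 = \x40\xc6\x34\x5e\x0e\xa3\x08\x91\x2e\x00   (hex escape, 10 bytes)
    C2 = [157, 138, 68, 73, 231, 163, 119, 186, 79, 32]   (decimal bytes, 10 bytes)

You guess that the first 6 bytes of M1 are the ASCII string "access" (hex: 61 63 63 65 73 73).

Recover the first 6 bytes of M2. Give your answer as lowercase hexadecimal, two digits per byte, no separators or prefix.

First, C1 ⊕ C2 = (M1 ⊕ K) ⊕ (M2 ⊕ K) = M1 ⊕ M2, so the key drops out. Then M2 = (M1 ⊕ M2) ⊕ M1 over the first 6 bytes.
byte 0: (40 ⊕ 9d) ⊕ 61 = dd ⊕ 61 = bc
byte 1: (c6 ⊕ 8a) ⊕ 63 = 4c ⊕ 63 = 2f
byte 2: (34 ⊕ 44) ⊕ 63 = 70 ⊕ 63 = 13
byte 3: (5e ⊕ 49) ⊕ 65 = 17 ⊕ 65 = 72
byte 4: (0e ⊕ e7) ⊕ 73 = e9 ⊕ 73 = 9a
byte 5: (a3 ⊕ a3) ⊕ 73 = 00 ⊕ 73 = 73

bc2f13729a73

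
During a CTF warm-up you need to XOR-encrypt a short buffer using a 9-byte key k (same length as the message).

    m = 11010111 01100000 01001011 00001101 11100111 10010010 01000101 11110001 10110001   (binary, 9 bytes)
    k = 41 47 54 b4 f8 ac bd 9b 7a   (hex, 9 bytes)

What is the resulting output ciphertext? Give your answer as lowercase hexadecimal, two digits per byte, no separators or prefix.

96271fb91f3ef86acb

d7 ^ 41 = 96
60 ^ 47 = 27
4b ^ 54 = 1f
0d ^ b4 = b9
e7 ^ f8 = 1f
92 ^ ac = 3e
45 ^ bd = f8
f1 ^ 9b = 6a
b1 ^ 7a = cb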